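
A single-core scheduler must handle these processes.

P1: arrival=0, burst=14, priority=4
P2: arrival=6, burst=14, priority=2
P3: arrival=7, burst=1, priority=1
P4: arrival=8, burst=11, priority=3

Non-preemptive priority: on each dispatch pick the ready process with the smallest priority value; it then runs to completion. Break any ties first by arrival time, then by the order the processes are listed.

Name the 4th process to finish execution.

P4

Gantt: | P1 0-14 | P3 14-15 | P2 15-29 | P4 29-40 |
Completion: P1=14  P2=29  P3=15  P4=40
Turnaround (C−A): P1=14  P2=23  P3=8  P4=32
Finish order: P1 → P3 → P2 → P4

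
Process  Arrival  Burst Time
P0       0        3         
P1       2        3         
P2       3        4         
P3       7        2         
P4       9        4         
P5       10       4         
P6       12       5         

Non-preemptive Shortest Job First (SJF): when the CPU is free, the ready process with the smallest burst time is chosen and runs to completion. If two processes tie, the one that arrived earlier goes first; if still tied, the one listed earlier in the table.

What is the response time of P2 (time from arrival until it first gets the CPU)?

3

Timeline: | P0 0-3 | P1 3-6 | P2 6-10 | P3 10-12 | P4 12-16 | P5 16-20 | P6 20-25 |
Completion: P0=3  P1=6  P2=10  P3=12  P4=16  P5=20  P6=25
Turnaround (C−A): P0=3  P1=4  P2=7  P3=5  P4=7  P5=10  P6=13
Response(P2) = first start − arrival = 6 − 3 = 3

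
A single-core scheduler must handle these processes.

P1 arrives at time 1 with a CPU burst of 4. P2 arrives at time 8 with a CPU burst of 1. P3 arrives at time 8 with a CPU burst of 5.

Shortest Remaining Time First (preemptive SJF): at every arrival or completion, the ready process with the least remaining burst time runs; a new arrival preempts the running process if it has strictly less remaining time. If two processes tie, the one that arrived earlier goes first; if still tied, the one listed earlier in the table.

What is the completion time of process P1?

Timeline: | idle 0-1 | P1 1-5 | idle 5-8 | P2 8-9 | P3 9-14 |
Completion: P1=5  P2=9  P3=14

5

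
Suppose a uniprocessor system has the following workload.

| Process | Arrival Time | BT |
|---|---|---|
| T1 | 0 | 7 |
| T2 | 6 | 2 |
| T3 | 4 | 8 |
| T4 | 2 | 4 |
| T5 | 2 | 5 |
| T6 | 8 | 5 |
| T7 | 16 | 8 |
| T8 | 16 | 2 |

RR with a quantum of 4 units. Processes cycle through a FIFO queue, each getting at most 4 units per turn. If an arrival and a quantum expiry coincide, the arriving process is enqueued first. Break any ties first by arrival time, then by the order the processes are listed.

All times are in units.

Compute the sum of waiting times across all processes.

125

Gantt: | T1 0-4 | T4 4-8 | T5 8-12 | T3 12-16 | T1 16-19 | T2 19-21 | T6 21-25 | T5 25-26 | T7 26-30 | T8 30-32 | T3 32-36 | T6 36-37 | T7 37-41 |
Completion: T1=19  T2=21  T3=36  T4=8  T5=26  T6=37  T7=41  T8=32
Waiting = turnaround − burst: T1=12, T2=13, T3=24, T4=2, T5=19, T6=24, T7=17, T8=14
Total waiting = 12 + 13 + 24 + 2 + 19 + 24 + 17 + 14 = 125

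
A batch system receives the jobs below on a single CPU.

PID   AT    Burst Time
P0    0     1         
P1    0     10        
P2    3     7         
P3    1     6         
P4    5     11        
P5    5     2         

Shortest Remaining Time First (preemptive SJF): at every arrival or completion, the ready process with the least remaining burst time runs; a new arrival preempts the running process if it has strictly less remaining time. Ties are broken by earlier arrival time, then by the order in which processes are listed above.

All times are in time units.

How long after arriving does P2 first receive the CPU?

6

Timeline: | P0 0-1 | P3 1-7 | P5 7-9 | P2 9-16 | P1 16-26 | P4 26-37 |
Completion: P0=1  P1=26  P2=16  P3=7  P4=37  P5=9
Turnaround (C−A): P0=1  P1=26  P2=13  P3=6  P4=32  P5=4
Response(P2) = first start − arrival = 9 − 3 = 6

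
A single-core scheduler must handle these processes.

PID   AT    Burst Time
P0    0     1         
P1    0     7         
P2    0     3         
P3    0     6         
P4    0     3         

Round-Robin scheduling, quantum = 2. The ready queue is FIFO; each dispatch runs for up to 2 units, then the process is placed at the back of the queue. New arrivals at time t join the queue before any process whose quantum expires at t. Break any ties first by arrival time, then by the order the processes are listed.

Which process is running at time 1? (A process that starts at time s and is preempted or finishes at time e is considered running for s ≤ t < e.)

P1

Timeline: | P0 0-1 | P1 1-3 | P2 3-5 | P3 5-7 | P4 7-9 | P1 9-11 | P2 11-12 | P3 12-14 | P4 14-15 | P1 15-17 | P3 17-19 | P1 19-20 |
Completion: P0=1  P1=20  P2=12  P3=19  P4=15
Turnaround (C−A): P0=1  P1=20  P2=12  P3=19  P4=15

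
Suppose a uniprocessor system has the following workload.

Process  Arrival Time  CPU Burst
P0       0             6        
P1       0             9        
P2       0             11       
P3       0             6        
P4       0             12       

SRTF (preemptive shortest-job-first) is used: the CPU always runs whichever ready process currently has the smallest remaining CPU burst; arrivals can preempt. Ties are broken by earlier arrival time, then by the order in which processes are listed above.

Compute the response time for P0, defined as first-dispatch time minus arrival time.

0

Gantt: | P0 0-6 | P3 6-12 | P1 12-21 | P2 21-32 | P4 32-44 |
Completion: P0=6  P1=21  P2=32  P3=12  P4=44
Response(P0) = first start − arrival = 0 − 0 = 0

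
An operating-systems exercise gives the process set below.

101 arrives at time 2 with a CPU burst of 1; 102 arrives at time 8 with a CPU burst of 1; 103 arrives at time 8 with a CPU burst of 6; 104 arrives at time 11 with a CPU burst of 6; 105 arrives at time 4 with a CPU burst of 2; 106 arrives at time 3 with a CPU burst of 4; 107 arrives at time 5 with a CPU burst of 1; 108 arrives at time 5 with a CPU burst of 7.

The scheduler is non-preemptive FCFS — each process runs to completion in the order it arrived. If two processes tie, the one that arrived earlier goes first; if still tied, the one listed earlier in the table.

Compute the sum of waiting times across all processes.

Gantt: | idle 0-2 | 101 2-3 | 106 3-7 | 105 7-9 | 107 9-10 | 108 10-17 | 102 17-18 | 103 18-24 | 104 24-30 |
Completion: 101=3  102=18  103=24  104=30  105=9  106=7  107=10  108=17
Turnaround (C−A): 101=1  102=10  103=16  104=19  105=5  106=4  107=5  108=12
Waiting = turnaround − burst: 101=0, 102=9, 103=10, 104=13, 105=3, 106=0, 107=4, 108=5
Total waiting = 0 + 9 + 10 + 13 + 3 + 0 + 4 + 5 = 44

44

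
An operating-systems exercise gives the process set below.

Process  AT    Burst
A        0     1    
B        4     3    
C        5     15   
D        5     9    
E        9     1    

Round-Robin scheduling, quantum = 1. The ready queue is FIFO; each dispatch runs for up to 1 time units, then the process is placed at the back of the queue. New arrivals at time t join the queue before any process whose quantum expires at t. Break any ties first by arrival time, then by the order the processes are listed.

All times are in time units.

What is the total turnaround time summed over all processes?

59

Schedule: | A 0-1 | idle 1-4 | B 4-5 | C 5-6 | D 6-7 | B 7-8 | C 8-9 | D 9-10 | B 10-11 | E 11-12 | C 12-13 | D 13-14 | C 14-15 | D 15-16 | C 16-17 | D 17-18 | C 18-19 | D 19-20 | C 20-21 | D 21-22 | C 22-23 | D 23-24 | C 24-25 | D 25-26 | C 26-32 |
Completion: A=1  B=11  C=32  D=26  E=12
Turnaround = completion − arrival: A=1, B=7, C=27, D=21, E=3
Total turnaround = 1 + 7 + 27 + 21 + 3 = 59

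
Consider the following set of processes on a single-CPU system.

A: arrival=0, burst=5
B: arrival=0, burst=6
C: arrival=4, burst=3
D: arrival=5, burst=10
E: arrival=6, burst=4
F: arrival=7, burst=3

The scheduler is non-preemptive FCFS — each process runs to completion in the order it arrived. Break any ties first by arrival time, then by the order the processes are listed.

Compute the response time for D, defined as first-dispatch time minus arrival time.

9

Schedule: | A 0-5 | B 5-11 | C 11-14 | D 14-24 | E 24-28 | F 28-31 |
Completion: A=5  B=11  C=14  D=24  E=28  F=31
Response(D) = first start − arrival = 14 − 5 = 9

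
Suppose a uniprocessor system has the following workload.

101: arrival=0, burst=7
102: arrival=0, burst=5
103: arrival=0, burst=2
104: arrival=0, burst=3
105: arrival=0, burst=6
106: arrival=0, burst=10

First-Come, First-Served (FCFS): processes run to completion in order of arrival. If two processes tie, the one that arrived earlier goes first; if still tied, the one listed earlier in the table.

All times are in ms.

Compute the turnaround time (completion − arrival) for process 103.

Timeline: | 101 0-7 | 102 7-12 | 103 12-14 | 104 14-17 | 105 17-23 | 106 23-33 |
Completion: 101=7  102=12  103=14  104=17  105=23  106=33
Turnaround(103) = completion − arrival = 14 − 0 = 14

14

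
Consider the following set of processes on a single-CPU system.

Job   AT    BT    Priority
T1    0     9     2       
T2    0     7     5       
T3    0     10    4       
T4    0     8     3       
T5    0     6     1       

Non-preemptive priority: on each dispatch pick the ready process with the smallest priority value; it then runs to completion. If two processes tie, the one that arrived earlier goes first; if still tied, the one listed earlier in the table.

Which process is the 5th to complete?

Schedule: | T5 0-6 | T1 6-15 | T4 15-23 | T3 23-33 | T2 33-40 |
Completion: T1=15  T2=40  T3=33  T4=23  T5=6
Finish order: T5 → T1 → T4 → T3 → T2

T2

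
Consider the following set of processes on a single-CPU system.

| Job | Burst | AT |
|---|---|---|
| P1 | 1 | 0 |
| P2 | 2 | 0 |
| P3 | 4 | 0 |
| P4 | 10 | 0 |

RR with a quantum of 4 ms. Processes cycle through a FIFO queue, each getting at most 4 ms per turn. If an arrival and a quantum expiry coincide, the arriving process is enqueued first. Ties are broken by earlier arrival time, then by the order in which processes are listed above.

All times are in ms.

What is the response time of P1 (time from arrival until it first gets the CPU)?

0

Timeline: | P1 0-1 | P2 1-3 | P3 3-7 | P4 7-17 |
Completion: P1=1  P2=3  P3=7  P4=17
Turnaround (C−A): P1=1  P2=3  P3=7  P4=17
Response(P1) = first start − arrival = 0 − 0 = 0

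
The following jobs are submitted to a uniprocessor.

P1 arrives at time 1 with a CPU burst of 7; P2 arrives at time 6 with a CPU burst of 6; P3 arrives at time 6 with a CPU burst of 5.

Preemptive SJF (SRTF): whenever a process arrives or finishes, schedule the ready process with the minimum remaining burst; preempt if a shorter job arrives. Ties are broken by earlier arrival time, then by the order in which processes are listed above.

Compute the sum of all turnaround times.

Schedule: | idle 0-1 | P1 1-8 | P3 8-13 | P2 13-19 |
Completion: P1=8  P2=19  P3=13
Turnaround = completion − arrival: P1=7, P2=13, P3=7
Total turnaround = 7 + 13 + 7 = 27

27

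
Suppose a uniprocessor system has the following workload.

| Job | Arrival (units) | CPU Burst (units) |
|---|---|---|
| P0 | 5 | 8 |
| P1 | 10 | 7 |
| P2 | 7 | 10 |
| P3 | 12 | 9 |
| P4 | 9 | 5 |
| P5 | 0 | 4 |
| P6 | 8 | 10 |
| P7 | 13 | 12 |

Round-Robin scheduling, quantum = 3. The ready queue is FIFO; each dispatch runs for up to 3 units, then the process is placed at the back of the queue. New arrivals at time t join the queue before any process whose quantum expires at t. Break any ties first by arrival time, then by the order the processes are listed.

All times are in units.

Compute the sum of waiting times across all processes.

Schedule: | P5 0-4 | idle 4-5 | P0 5-8 | P2 8-11 | P6 11-14 | P0 14-17 | P4 17-20 | P1 20-23 | P2 23-26 | P3 26-29 | P7 29-32 | P6 32-35 | P0 35-37 | P4 37-39 | P1 39-42 | P2 42-45 | P3 45-48 | P7 48-51 | P6 51-54 | P1 54-55 | P2 55-56 | P3 56-59 | P7 59-62 | P6 62-63 | P7 63-66 |
Completion: P0=37  P1=55  P2=56  P3=59  P4=39  P5=4  P6=63  P7=66
Turnaround (C−A): P0=32  P1=45  P2=49  P3=47  P4=30  P5=4  P6=55  P7=53
Waiting = turnaround − burst: P0=24, P1=38, P2=39, P3=38, P4=25, P5=0, P6=45, P7=41
Total waiting = 24 + 38 + 39 + 38 + 25 + 0 + 45 + 41 = 250

250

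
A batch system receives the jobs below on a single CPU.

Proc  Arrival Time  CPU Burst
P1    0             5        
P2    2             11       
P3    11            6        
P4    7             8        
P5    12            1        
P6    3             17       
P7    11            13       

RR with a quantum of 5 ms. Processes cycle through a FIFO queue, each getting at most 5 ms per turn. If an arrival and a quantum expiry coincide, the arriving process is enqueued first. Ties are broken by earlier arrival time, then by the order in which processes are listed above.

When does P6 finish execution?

61

Schedule: | P1 0-5 | P2 5-10 | P6 10-15 | P4 15-20 | P2 20-25 | P3 25-30 | P7 30-35 | P5 35-36 | P6 36-41 | P4 41-44 | P2 44-45 | P3 45-46 | P7 46-51 | P6 51-56 | P7 56-59 | P6 59-61 |
Completion: P1=5  P2=45  P3=46  P4=44  P5=36  P6=61  P7=59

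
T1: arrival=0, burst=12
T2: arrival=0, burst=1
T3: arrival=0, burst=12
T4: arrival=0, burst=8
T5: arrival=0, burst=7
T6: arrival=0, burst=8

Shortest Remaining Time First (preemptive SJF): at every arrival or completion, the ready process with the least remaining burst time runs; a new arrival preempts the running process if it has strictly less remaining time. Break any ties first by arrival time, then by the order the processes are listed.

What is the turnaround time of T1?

Timeline: | T2 0-1 | T5 1-8 | T4 8-16 | T6 16-24 | T1 24-36 | T3 36-48 |
Completion: T1=36  T2=1  T3=48  T4=16  T5=8  T6=24
Turnaround (C−A): T1=36  T2=1  T3=48  T4=16  T5=8  T6=24
Turnaround(T1) = completion − arrival = 36 − 0 = 36

36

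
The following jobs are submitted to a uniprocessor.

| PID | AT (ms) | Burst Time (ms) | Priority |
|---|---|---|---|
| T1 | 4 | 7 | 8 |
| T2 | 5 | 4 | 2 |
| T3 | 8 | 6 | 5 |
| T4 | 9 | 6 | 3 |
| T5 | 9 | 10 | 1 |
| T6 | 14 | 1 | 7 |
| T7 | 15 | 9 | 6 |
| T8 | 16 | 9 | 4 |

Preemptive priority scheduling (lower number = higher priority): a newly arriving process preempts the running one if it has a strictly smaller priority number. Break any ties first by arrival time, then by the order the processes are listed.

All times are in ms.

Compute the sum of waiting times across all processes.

Schedule: | idle 0-4 | T1 4-5 | T2 5-9 | T5 9-19 | T4 19-25 | T8 25-34 | T3 34-40 | T7 40-49 | T6 49-50 | T1 50-56 |
Completion: T1=56  T2=9  T3=40  T4=25  T5=19  T6=50  T7=49  T8=34
Turnaround (C−A): T1=52  T2=4  T3=32  T4=16  T5=10  T6=36  T7=34  T8=18
Waiting = turnaround − burst: T1=45, T2=0, T3=26, T4=10, T5=0, T6=35, T7=25, T8=9
Total waiting = 45 + 0 + 26 + 10 + 0 + 35 + 25 + 9 = 150

150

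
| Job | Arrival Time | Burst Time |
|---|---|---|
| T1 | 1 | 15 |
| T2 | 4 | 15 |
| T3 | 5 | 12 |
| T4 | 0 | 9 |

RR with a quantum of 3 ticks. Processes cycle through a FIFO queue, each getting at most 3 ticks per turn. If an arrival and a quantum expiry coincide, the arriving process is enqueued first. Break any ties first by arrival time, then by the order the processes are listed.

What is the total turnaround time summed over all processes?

Timeline: | T4 0-3 | T1 3-6 | T4 6-9 | T2 9-12 | T3 12-15 | T1 15-18 | T4 18-21 | T2 21-24 | T3 24-27 | T1 27-30 | T2 30-33 | T3 33-36 | T1 36-39 | T2 39-42 | T3 42-45 | T1 45-48 | T2 48-51 |
Completion: T1=48  T2=51  T3=45  T4=21
Turnaround (C−A): T1=47  T2=47  T3=40  T4=21
Turnaround = completion − arrival: T1=47, T2=47, T3=40, T4=21
Total turnaround = 47 + 47 + 40 + 21 = 155

155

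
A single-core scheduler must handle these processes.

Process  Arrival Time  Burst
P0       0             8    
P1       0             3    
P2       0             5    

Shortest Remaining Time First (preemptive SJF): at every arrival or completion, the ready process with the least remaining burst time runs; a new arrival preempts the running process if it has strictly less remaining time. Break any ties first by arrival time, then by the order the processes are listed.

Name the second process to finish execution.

Gantt: | P1 0-3 | P2 3-8 | P0 8-16 |
Completion: P0=16  P1=3  P2=8
Finish order: P1 → P2 → P0

P2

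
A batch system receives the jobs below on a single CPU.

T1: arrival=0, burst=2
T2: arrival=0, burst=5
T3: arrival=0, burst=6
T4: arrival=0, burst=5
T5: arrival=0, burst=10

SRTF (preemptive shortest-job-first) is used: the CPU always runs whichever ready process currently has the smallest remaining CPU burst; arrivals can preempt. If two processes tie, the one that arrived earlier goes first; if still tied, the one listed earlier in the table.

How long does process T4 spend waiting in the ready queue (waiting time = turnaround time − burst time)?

7

Timeline: | T1 0-2 | T2 2-7 | T4 7-12 | T3 12-18 | T5 18-28 |
Completion: T1=2  T2=7  T3=18  T4=12  T5=28
Turnaround (C−A): T1=2  T2=7  T3=18  T4=12  T5=28
Waiting(T4) = turnaround − burst = 12 − 5 = 7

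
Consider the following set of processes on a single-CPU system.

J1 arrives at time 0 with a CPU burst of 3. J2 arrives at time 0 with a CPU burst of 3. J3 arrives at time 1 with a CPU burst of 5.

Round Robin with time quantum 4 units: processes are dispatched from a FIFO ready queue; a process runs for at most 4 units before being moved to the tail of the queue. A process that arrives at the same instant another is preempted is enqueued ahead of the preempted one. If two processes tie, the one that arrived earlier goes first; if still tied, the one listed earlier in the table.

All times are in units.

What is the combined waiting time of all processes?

Schedule: | J1 0-3 | J2 3-6 | J3 6-11 |
Completion: J1=3  J2=6  J3=11
Turnaround (C−A): J1=3  J2=6  J3=10
Waiting = turnaround − burst: J1=0, J2=3, J3=5
Total waiting = 0 + 3 + 5 = 8

8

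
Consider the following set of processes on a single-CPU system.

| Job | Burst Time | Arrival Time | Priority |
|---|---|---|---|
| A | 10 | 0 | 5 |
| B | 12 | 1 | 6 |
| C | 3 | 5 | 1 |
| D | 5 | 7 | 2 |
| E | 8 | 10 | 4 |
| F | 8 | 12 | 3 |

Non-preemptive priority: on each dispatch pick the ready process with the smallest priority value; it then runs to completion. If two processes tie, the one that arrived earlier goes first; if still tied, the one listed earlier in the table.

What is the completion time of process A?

10

Schedule: | A 0-10 | C 10-13 | D 13-18 | F 18-26 | E 26-34 | B 34-46 |
Completion: A=10  B=46  C=13  D=18  E=34  F=26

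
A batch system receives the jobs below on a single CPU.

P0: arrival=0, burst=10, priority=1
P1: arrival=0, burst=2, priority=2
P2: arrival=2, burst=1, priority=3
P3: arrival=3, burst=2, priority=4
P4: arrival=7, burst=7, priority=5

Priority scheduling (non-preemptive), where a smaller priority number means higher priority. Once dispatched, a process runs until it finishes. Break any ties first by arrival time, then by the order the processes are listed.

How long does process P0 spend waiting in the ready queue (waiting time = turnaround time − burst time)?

Gantt: | P0 0-10 | P1 10-12 | P2 12-13 | P3 13-15 | P4 15-22 |
Completion: P0=10  P1=12  P2=13  P3=15  P4=22
Turnaround (C−A): P0=10  P1=12  P2=11  P3=12  P4=15
Waiting(P0) = turnaround − burst = 10 − 10 = 0

0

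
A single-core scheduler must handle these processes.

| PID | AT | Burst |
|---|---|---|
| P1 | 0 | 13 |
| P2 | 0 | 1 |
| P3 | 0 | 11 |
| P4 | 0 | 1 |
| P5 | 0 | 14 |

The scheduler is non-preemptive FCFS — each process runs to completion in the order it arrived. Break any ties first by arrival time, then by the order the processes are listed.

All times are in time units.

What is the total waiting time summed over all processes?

78

Schedule: | P1 0-13 | P2 13-14 | P3 14-25 | P4 25-26 | P5 26-40 |
Completion: P1=13  P2=14  P3=25  P4=26  P5=40
Turnaround (C−A): P1=13  P2=14  P3=25  P4=26  P5=40
Waiting = turnaround − burst: P1=0, P2=13, P3=14, P4=25, P5=26
Total waiting = 0 + 13 + 14 + 25 + 26 = 78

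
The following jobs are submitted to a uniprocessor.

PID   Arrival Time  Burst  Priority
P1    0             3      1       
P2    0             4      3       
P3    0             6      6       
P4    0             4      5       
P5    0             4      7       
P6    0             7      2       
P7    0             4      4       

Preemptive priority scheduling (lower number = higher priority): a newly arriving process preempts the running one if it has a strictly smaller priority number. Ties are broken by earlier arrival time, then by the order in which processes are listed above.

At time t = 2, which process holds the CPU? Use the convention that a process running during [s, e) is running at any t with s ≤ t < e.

Schedule: | P1 0-3 | P6 3-10 | P2 10-14 | P7 14-18 | P4 18-22 | P3 22-28 | P5 28-32 |
Completion: P1=3  P2=14  P3=28  P4=22  P5=32  P6=10  P7=18

P1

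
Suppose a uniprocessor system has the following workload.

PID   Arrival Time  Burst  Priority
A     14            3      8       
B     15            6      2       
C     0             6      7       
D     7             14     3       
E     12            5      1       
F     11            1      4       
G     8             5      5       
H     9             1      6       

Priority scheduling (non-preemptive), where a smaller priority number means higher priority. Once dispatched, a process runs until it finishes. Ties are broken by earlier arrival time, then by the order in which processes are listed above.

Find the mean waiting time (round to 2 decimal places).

15.00

Gantt: | C 0-6 | idle 6-7 | D 7-21 | E 21-26 | B 26-32 | F 32-33 | G 33-38 | H 38-39 | A 39-42 |
Completion: A=42  B=32  C=6  D=21  E=26  F=33  G=38  H=39
Waiting times: A=25, B=11, C=0, D=0, E=9, F=21, G=25, H=29
Average waiting = (25+11+0+0+9+21+25+29) / 8 = 120/8 = 15.00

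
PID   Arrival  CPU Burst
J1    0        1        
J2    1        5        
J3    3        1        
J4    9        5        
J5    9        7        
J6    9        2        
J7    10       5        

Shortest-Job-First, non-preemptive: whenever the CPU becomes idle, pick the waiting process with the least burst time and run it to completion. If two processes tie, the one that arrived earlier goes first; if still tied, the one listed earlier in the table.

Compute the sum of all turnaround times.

Gantt: | J1 0-1 | J2 1-6 | J3 6-7 | idle 7-9 | J6 9-11 | J4 11-16 | J7 16-21 | J5 21-28 |
Completion: J1=1  J2=6  J3=7  J4=16  J5=28  J6=11  J7=21
Turnaround (C−A): J1=1  J2=5  J3=4  J4=7  J5=19  J6=2  J7=11
Turnaround = completion − arrival: J1=1, J2=5, J3=4, J4=7, J5=19, J6=2, J7=11
Total turnaround = 1 + 5 + 4 + 7 + 19 + 2 + 11 = 49

49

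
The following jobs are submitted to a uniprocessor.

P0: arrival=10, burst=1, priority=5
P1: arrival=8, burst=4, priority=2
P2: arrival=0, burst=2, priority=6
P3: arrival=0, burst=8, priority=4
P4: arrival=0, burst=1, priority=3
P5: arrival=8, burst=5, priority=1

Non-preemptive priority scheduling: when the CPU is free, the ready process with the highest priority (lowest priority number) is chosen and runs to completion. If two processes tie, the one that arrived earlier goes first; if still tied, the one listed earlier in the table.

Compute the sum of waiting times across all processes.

Schedule: | P4 0-1 | P3 1-9 | P5 9-14 | P1 14-18 | P0 18-19 | P2 19-21 |
Completion: P0=19  P1=18  P2=21  P3=9  P4=1  P5=14
Waiting = turnaround − burst: P0=8, P1=6, P2=19, P3=1, P4=0, P5=1
Total waiting = 8 + 6 + 19 + 1 + 0 + 1 = 35

35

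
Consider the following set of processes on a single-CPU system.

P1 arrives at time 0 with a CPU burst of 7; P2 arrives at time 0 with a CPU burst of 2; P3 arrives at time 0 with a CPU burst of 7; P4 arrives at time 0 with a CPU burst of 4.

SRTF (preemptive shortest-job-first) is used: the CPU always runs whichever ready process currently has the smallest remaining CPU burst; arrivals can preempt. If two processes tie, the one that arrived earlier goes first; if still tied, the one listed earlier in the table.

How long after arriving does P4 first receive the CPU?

2

Gantt: | P2 0-2 | P4 2-6 | P1 6-13 | P3 13-20 |
Completion: P1=13  P2=2  P3=20  P4=6
Turnaround (C−A): P1=13  P2=2  P3=20  P4=6
Response(P4) = first start − arrival = 2 − 0 = 2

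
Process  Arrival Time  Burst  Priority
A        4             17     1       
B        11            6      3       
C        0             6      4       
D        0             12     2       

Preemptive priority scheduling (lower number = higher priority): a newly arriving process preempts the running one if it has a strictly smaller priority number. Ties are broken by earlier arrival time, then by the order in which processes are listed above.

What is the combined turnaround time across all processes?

111

Timeline: | D 0-4 | A 4-21 | D 21-29 | B 29-35 | C 35-41 |
Completion: A=21  B=35  C=41  D=29
Turnaround (C−A): A=17  B=24  C=41  D=29
Turnaround = completion − arrival: A=17, B=24, C=41, D=29
Total turnaround = 17 + 24 + 41 + 29 = 111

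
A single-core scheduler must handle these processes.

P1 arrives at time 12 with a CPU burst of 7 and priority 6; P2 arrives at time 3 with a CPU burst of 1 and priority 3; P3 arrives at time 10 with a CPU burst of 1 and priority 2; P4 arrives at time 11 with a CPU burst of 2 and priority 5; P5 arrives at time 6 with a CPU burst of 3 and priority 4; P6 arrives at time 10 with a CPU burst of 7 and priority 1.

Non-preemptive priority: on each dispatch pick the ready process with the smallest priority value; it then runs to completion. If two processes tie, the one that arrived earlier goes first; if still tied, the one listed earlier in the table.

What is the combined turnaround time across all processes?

Timeline: | idle 0-3 | P2 3-4 | idle 4-6 | P5 6-9 | idle 9-10 | P6 10-17 | P3 17-18 | P4 18-20 | P1 20-27 |
Completion: P1=27  P2=4  P3=18  P4=20  P5=9  P6=17
Turnaround = completion − arrival: P1=15, P2=1, P3=8, P4=9, P5=3, P6=7
Total turnaround = 15 + 1 + 8 + 9 + 3 + 7 = 43

43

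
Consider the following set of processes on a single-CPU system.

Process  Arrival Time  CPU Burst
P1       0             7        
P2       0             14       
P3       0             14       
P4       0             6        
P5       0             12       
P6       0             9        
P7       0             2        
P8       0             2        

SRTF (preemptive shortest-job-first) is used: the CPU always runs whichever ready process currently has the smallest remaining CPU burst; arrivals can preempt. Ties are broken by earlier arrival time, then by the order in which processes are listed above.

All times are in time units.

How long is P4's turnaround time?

10

Gantt: | P7 0-2 | P8 2-4 | P4 4-10 | P1 10-17 | P6 17-26 | P5 26-38 | P2 38-52 | P3 52-66 |
Completion: P1=17  P2=52  P3=66  P4=10  P5=38  P6=26  P7=2  P8=4
Turnaround (C−A): P1=17  P2=52  P3=66  P4=10  P5=38  P6=26  P7=2  P8=4
Turnaround(P4) = completion − arrival = 10 − 0 = 10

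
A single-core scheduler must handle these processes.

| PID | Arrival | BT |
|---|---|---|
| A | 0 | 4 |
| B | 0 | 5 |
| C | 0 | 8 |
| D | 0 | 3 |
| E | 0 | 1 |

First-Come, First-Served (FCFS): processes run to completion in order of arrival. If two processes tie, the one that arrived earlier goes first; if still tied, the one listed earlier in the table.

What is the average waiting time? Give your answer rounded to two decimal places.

10.00

Gantt: | A 0-4 | B 4-9 | C 9-17 | D 17-20 | E 20-21 |
Completion: A=4  B=9  C=17  D=20  E=21
Turnaround (C−A): A=4  B=9  C=17  D=20  E=21
Waiting times: A=0, B=4, C=9, D=17, E=20
Average waiting = (0+4+9+17+20) / 5 = 50/5 = 10.00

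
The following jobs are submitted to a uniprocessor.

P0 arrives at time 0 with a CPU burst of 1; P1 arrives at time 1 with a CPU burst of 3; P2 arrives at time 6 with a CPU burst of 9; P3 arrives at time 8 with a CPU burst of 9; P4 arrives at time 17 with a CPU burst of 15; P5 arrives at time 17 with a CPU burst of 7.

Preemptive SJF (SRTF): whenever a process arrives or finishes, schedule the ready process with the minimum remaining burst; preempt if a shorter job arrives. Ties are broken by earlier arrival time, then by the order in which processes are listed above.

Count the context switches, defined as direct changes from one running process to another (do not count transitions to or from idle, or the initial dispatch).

Timeline: | P0 0-1 | P1 1-4 | idle 4-6 | P2 6-15 | P3 15-24 | P5 24-31 | P4 31-46 |
Completion: P0=1  P1=4  P2=15  P3=24  P4=46  P5=31

4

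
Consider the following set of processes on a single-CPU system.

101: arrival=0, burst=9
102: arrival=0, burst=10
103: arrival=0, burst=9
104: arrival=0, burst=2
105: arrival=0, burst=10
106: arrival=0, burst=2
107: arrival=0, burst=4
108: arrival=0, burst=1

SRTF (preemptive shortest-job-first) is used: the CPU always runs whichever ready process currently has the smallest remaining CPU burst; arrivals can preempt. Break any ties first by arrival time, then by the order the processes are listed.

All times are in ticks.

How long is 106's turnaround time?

5

Schedule: | 108 0-1 | 104 1-3 | 106 3-5 | 107 5-9 | 101 9-18 | 103 18-27 | 102 27-37 | 105 37-47 |
Completion: 101=18  102=37  103=27  104=3  105=47  106=5  107=9  108=1
Turnaround(106) = completion − arrival = 5 − 0 = 5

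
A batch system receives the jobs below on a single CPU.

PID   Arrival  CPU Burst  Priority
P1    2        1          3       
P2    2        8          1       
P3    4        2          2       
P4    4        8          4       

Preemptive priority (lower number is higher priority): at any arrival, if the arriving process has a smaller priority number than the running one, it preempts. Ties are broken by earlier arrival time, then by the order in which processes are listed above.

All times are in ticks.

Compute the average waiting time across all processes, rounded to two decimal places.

Gantt: | idle 0-2 | P2 2-10 | P3 10-12 | P1 12-13 | P4 13-21 |
Completion: P1=13  P2=10  P3=12  P4=21
Turnaround (C−A): P1=11  P2=8  P3=8  P4=17
Waiting times: P1=10, P2=0, P3=6, P4=9
Average waiting = (10+0+6+9) / 4 = 25/4 = 6.25

6.25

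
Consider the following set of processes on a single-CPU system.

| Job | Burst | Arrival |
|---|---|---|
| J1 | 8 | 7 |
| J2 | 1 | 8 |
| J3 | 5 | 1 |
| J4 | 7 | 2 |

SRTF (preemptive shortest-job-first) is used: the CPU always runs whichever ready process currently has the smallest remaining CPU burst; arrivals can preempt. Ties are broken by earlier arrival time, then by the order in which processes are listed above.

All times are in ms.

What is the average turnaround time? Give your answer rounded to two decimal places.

8.25

Schedule: | idle 0-1 | J3 1-6 | J4 6-8 | J2 8-9 | J4 9-14 | J1 14-22 |
Completion: J1=22  J2=9  J3=6  J4=14
Turnaround times: J1=15, J2=1, J3=5, J4=12
Average turnaround = (15+1+5+12) / 4 = 33/4 = 8.25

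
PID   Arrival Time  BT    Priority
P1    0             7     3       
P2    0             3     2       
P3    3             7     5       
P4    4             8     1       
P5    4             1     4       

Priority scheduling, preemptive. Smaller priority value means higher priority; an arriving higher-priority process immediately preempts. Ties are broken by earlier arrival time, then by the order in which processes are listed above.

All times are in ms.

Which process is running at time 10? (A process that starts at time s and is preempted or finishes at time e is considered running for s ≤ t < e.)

Gantt: | P2 0-3 | P1 3-4 | P4 4-12 | P1 12-18 | P5 18-19 | P3 19-26 |
Completion: P1=18  P2=3  P3=26  P4=12  P5=19

P4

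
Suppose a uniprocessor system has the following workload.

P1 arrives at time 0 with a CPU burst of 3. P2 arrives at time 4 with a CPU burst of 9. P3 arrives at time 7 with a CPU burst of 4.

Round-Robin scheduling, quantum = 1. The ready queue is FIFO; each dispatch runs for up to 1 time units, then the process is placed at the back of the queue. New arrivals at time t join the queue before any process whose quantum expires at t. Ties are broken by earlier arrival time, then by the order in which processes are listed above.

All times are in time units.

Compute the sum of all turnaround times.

Timeline: | P1 0-3 | idle 3-4 | P2 4-7 | P3 7-8 | P2 8-9 | P3 9-10 | P2 10-11 | P3 11-12 | P2 12-13 | P3 13-14 | P2 14-17 |
Completion: P1=3  P2=17  P3=14
Turnaround = completion − arrival: P1=3, P2=13, P3=7
Total turnaround = 3 + 13 + 7 = 23

23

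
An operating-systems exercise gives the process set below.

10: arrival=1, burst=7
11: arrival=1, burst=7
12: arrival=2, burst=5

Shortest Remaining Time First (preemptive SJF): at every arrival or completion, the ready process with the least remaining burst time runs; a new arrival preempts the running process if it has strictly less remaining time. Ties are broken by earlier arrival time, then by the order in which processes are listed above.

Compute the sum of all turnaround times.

36

Schedule: | idle 0-1 | 10 1-2 | 12 2-7 | 10 7-13 | 11 13-20 |
Completion: 10=13  11=20  12=7
Turnaround (C−A): 10=12  11=19  12=5
Turnaround = completion − arrival: 10=12, 11=19, 12=5
Total turnaround = 12 + 19 + 5 = 36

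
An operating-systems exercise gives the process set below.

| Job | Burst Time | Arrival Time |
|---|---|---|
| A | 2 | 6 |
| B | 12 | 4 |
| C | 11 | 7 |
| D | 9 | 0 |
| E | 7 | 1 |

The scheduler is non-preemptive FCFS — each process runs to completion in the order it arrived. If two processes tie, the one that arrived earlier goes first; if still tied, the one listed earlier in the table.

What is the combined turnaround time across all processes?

Gantt: | D 0-9 | E 9-16 | B 16-28 | A 28-30 | C 30-41 |
Completion: A=30  B=28  C=41  D=9  E=16
Turnaround (C−A): A=24  B=24  C=34  D=9  E=15
Turnaround = completion − arrival: A=24, B=24, C=34, D=9, E=15
Total turnaround = 24 + 24 + 34 + 9 + 15 = 106

106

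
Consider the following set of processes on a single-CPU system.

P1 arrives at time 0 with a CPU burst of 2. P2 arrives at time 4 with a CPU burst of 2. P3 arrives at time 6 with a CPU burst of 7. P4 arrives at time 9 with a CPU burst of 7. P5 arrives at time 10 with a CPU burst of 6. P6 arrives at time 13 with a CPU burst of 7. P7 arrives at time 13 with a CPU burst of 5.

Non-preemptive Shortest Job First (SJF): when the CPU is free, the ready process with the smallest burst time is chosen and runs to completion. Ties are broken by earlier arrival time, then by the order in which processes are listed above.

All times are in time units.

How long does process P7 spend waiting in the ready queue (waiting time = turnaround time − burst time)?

Gantt: | P1 0-2 | idle 2-4 | P2 4-6 | P3 6-13 | P7 13-18 | P5 18-24 | P4 24-31 | P6 31-38 |
Completion: P1=2  P2=6  P3=13  P4=31  P5=24  P6=38  P7=18
Waiting(P7) = turnaround − burst = 5 − 5 = 0

0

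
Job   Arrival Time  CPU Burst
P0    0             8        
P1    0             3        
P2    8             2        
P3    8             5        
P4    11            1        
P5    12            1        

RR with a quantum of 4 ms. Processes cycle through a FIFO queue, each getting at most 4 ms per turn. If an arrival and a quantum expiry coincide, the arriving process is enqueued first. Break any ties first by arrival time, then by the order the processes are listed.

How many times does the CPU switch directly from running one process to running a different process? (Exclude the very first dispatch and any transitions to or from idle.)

7

Schedule: | P0 0-4 | P1 4-7 | P0 7-11 | P2 11-13 | P3 13-17 | P4 17-18 | P5 18-19 | P3 19-20 |
Completion: P0=11  P1=7  P2=13  P3=20  P4=18  P5=19
Turnaround (C−A): P0=11  P1=7  P2=5  P3=12  P4=7  P5=7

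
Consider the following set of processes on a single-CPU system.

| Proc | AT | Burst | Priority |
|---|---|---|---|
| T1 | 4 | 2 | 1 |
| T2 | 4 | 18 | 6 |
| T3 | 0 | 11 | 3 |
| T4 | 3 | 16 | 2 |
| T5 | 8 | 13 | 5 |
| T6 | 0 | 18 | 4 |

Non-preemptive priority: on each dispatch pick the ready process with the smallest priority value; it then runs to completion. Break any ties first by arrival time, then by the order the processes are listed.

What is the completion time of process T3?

Gantt: | T3 0-11 | T1 11-13 | T4 13-29 | T6 29-47 | T5 47-60 | T2 60-78 |
Completion: T1=13  T2=78  T3=11  T4=29  T5=60  T6=47
Turnaround (C−A): T1=9  T2=74  T3=11  T4=26  T5=52  T6=47

11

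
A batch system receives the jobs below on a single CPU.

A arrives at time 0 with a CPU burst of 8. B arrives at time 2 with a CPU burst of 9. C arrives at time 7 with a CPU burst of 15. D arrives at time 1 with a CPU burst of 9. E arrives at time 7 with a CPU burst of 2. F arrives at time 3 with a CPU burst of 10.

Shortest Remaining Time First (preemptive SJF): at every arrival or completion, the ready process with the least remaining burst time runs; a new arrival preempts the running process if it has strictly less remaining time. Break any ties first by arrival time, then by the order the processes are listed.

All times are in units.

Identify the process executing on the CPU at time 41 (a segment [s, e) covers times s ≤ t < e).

Schedule: | A 0-8 | E 8-10 | D 10-19 | B 19-28 | F 28-38 | C 38-53 |
Completion: A=8  B=28  C=53  D=19  E=10  F=38

C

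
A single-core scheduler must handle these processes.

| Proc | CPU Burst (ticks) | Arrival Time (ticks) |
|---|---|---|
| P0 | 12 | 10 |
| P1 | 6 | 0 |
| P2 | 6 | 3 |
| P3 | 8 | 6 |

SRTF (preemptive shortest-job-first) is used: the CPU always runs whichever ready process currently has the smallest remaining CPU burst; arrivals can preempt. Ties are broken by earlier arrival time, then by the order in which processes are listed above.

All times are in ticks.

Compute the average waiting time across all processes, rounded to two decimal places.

Timeline: | P1 0-6 | P2 6-12 | P3 12-20 | P0 20-32 |
Completion: P0=32  P1=6  P2=12  P3=20
Turnaround (C−A): P0=22  P1=6  P2=9  P3=14
Waiting times: P0=10, P1=0, P2=3, P3=6
Average waiting = (10+0+3+6) / 4 = 19/4 = 4.75

4.75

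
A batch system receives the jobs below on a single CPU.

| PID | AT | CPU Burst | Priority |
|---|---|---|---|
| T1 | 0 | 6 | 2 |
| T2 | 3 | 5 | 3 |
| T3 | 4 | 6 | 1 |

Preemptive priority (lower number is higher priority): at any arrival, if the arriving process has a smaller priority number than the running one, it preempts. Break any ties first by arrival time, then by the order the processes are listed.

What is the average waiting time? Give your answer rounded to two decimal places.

Timeline: | T1 0-4 | T3 4-10 | T1 10-12 | T2 12-17 |
Completion: T1=12  T2=17  T3=10
Turnaround (C−A): T1=12  T2=14  T3=6
Waiting times: T1=6, T2=9, T3=0
Average waiting = (6+9+0) / 3 = 15/3 = 5.00

5.00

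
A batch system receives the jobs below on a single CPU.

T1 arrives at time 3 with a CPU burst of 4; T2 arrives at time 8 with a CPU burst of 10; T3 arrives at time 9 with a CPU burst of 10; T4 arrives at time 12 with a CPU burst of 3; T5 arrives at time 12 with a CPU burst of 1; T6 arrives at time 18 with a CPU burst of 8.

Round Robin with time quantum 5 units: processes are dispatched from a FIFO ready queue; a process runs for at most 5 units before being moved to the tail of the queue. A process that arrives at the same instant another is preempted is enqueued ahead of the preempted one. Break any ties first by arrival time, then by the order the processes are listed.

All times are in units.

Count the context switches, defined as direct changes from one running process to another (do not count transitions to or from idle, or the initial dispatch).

7

Schedule: | idle 0-3 | T1 3-7 | idle 7-8 | T2 8-13 | T3 13-18 | T4 18-21 | T5 21-22 | T2 22-27 | T6 27-32 | T3 32-37 | T6 37-40 |
Completion: T1=7  T2=27  T3=37  T4=21  T5=22  T6=40
Turnaround (C−A): T1=4  T2=19  T3=28  T4=9  T5=10  T6=22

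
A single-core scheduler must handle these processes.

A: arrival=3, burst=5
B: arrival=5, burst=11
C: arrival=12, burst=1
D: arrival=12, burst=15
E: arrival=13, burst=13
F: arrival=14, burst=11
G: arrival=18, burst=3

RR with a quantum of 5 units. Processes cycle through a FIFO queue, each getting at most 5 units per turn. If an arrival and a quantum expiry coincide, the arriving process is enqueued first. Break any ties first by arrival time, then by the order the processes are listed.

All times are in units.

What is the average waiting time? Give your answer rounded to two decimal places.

21.71

Timeline: | idle 0-3 | A 3-8 | B 8-13 | C 13-14 | D 14-19 | E 19-24 | B 24-29 | F 29-34 | G 34-37 | D 37-42 | E 42-47 | B 47-48 | F 48-53 | D 53-58 | E 58-61 | F 61-62 |
Completion: A=8  B=48  C=14  D=58  E=61  F=62  G=37
Turnaround (C−A): A=5  B=43  C=2  D=46  E=48  F=48  G=19
Waiting times: A=0, B=32, C=1, D=31, E=35, F=37, G=16
Average waiting = (0+32+1+31+35+37+16) / 7 = 152/7 = 21.71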